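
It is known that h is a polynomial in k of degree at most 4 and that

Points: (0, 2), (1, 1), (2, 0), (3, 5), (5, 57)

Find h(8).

330

Write h(k) = ak^4 + bk³ + ck² + dk + e; the 5 given values yield a linear system in the 5 coefficients.
Solving, the leading coefficient vanishes, and h(k) = k³ - 3k² + k + 2.
Then h(8) = 330.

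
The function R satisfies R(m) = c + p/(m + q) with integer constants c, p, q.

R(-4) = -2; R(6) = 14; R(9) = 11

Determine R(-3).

(R(m) − c)(m + q) = p for each data point; the three points give a linear system in c and q, then p follows.
Solving: c = 6, q = -1, p = 40, so R(m) = 6 + 40/(m − 1).
Then R(-3) = 6 + 40/(-4) = -4.

-4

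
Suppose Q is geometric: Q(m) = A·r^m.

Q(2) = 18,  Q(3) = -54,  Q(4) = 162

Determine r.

Consecutive ratio: -54/18 = -3, and 162/(-54) = -3, so r = -3.
Then A·(-3)^2 = 18 gives A = 2, and Q(m) = 2·(-3)^m.

-3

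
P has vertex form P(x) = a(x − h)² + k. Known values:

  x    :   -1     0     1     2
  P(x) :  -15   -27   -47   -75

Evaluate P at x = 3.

First differences -12, -20, -28; second difference -8 = 2a, so a = -4.
Expanding, the x-coefficient is −2ah = 8h; matching it to the data gives h = -2, and then k = -11.
So P(x) = -4(x + 2)² − 11.
P(3) = -4·5² − 11 = -111.

-111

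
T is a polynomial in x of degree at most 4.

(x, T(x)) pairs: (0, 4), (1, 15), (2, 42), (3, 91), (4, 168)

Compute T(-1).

First differences: 11, 27, 49, 77. Second differences: 16, 22, 28. Third differences: 6, 6.
Level-3 differences are constant, so T has degree 3.
Fitting a degree-3 polynomial gives T(x) = x³ + 5x² + 5x + 4.
Then T(-1) = 3.

3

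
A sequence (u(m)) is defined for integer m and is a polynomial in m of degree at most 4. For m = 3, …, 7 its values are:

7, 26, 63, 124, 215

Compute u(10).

728

Write u(m) = am^4 + bm³ + cm² + dm + e; the 5 given values yield a linear system in the 5 coefficients.
Solving, the leading coefficient vanishes, and u(m) = m³ - 3m² + 3m - 2.
Then u(10) = 728.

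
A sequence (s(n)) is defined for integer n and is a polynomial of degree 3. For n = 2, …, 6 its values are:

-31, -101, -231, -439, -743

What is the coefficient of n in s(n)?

First differences: -70, -130, -208, -304. Second differences: -60, -78, -96. Third differences: -18, -18.
Level-3 differences are constant, so s has degree 3.
Fitting a degree-3 polynomial gives s(n) = -3n³ - 3n² + 2n + 1.
The coefficient of n is 2.

2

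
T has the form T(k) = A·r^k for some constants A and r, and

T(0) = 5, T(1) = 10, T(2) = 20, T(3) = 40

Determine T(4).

Consecutive ratio: 10/5 = 2, and 20/10 = 2, so r = 2.
Then A·2^0 = 5 gives A = 5, and T(k) = 5·2^k.
T(4) = 5·2^4 = 80.

80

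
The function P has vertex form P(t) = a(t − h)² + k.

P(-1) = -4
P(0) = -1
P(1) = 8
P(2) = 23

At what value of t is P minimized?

-1

First differences 3, 9, 15; second difference 6 = 2a, so a = 3.
Expanding, the t-coefficient is −2ah = -6h; matching it to the data gives h = -1, and then k = -4.
So P(t) = 3(t + 1)² − 4.
Hence h = -1.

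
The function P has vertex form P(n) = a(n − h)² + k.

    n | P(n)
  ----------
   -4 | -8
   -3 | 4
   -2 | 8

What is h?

First differences 12, 4; second difference -8 = 2a, so a = -4.
Expanding, the n-coefficient is −2ah = 8h; matching it to the data gives h = -2, and then k = 8.
So P(n) = -4(n + 2)² + 8.
Hence h = -2.

-2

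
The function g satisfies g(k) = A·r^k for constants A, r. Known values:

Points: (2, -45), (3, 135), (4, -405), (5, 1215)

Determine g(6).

-3645

Consecutive ratio: 135/(-45) = -3, and -405/135 = -3, so r = -3.
Then A·(-3)^2 = -45 gives A = -5, and g(k) = -5·(-3)^k.
g(6) = -5·(-3)^6 = -3645.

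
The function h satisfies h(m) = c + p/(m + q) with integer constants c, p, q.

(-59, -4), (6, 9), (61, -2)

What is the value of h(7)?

(h(m) − c)(m + q) = p for each data point; the three points give a linear system in c and q, then p follows.
Solving: c = -3, q = -1, p = 60, so h(m) = -3 + 60/(m − 1).
Then h(7) = -3 + 60/6 = 7.

7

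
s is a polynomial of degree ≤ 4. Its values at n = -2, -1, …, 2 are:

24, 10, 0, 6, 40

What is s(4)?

First differences: -14, -10, 6, 34. Second differences: 4, 16, 28. Third differences: 12, 12.
Level-3 differences are constant, so s has degree 3.
Fitting a degree-3 polynomial gives s(n) = 2n³ + 8n² - 4n.
Then s(4) = 240.

240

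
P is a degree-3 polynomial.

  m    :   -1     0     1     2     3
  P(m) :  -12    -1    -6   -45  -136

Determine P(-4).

39

Write P(m) = am³ + bm² + cm + d; the 5 given values yield a linear system in the 4 coefficients.
Solving, P(m) = -3m³ - 8m² + 6m - 1.
Then P(-4) = 39.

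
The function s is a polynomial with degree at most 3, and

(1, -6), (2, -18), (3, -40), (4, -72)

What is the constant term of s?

-4

First differences: -12, -22, -32. Second differences: -10, -10.
Level-2 differences are constant, so s has degree 2.
Fitting a degree-2 polynomial gives s(k) = -5k² + 3k - 4.
The constant term is s(0) = -4.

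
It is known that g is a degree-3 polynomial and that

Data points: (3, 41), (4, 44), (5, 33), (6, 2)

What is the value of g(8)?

-144

Write g(n) = an³ + bn² + cn + d; the 4 given values yield a linear system in the 4 coefficients.
Solving, g(n) = -n³ + 5n² + 5n + 8.
Then g(8) = -144.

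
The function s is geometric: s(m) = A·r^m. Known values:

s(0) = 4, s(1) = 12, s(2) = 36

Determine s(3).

Consecutive ratio: 12/4 = 3, and 36/12 = 3, so r = 3.
Then A·3^0 = 4 gives A = 4, and s(m) = 4·3^m.
s(3) = 4·3^3 = 108.

108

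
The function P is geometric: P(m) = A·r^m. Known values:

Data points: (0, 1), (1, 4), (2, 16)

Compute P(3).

Consecutive ratio: 4/1 = 4, and 16/4 = 4, so r = 4.
Then A·4^0 = 1 gives A = 1, and P(m) = 1·4^m.
P(3) = 1·4^3 = 64.

64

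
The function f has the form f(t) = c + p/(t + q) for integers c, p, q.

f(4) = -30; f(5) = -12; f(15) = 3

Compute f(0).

(f(t) − c)(t + q) = p for each data point; the three points give a linear system in c and q, then p follows.
Solving: c = 6, q = -3, p = -36, so f(t) = 6 − 36/(t − 3).
Then f(0) = 6 − 36/(-3) = 18.

18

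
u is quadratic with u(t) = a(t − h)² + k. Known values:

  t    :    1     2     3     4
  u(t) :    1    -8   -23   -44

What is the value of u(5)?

First differences -9, -15, -21; second difference -6 = 2a, so a = -3.
Expanding, the t-coefficient is −2ah = 6h; matching it to the data gives h = 0, and then k = 4.
So u(t) = -3(t + 0)² + 4.
u(5) = -3·5² + 4 = -71.

-71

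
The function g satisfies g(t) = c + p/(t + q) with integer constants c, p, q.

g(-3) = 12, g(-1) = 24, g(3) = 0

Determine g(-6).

9

(g(t) − c)(t + q) = p for each data point; the three points give a linear system in c and q, then p follows.
Solving: c = 6, q = 0, p = -18, so g(t) = 6 − 18/(t + 0).
Then g(-6) = 6 − 18/(-6) = 9.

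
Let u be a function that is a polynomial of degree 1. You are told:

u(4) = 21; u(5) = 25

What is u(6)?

29

Write u(m) = am + b; the 2 given values yield a linear system in the 2 coefficients.
Solving, u(m) = 4m + 5.
Then u(6) = 29.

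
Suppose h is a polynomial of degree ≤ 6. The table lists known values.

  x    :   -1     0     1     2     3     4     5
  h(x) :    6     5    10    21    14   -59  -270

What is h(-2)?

-11

First differences: -1, 5, 11, -7, -73, -211. Second differences: 6, 6, -18, -66, -138. Third differences: 0, -24, -48, -72. Fourth differences: -24, -24, -24.
Level-4 differences are constant, so h has degree 4.
Fitting a degree-4 polynomial gives h(x) = -x^4 + 2x³ + 4x² + 5.
Then h(-2) = -11.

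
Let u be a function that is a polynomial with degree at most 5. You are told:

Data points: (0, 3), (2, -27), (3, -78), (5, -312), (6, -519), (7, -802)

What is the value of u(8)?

-1173

Write u(x) = ax^5 + bx^4 + cx³ + dx² + ex + p; the 6 given values yield a linear system in the 6 coefficients.
Solving, the top 2 coefficients vanish, and u(x) = -2x³ - 2x² - 3x + 3.
Then u(8) = -1173.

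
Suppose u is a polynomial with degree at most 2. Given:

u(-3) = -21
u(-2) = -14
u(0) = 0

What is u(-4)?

-28

Write u(n) = an² + bn + c; the 3 given values yield a linear system in the 3 coefficients.
Solving, the leading coefficient vanishes, and u(n) = 7n.
Then u(-4) = -28.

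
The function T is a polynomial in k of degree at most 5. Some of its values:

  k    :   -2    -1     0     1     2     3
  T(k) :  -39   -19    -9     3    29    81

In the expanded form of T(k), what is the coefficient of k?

First differences: 20, 10, 12, 26, 52. Second differences: -10, 2, 14, 26. Third differences: 12, 12, 12.
Level-3 differences are constant, so T has degree 3.
Fitting a degree-3 polynomial gives T(k) = 2k³ + k² + 9k - 9.
The coefficient of k is 9.

9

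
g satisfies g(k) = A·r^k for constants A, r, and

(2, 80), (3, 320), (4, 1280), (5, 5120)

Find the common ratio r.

Consecutive ratio: 320/80 = 4, and 1280/320 = 4, so r = 4.
Then A·4^2 = 80 gives A = 5, and g(k) = 5·4^k.

4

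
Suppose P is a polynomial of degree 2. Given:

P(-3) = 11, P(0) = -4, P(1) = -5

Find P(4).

4

Write P(t) = at² + bt + c; the 3 given values yield a linear system in the 3 coefficients.
Solving, P(t) = t² - 2t - 4.
Then P(4) = 4.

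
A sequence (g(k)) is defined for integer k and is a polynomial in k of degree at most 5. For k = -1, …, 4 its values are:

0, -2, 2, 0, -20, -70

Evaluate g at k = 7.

Write g(k) = ak^5 + bk^4 + ck³ + dk² + ek + p; the 6 given values yield a linear system in the 6 coefficients.
Solving, the top 2 coefficients vanish, and g(k) = -2k³ + 3k² + 3k - 2.
Then g(7) = -520.

-520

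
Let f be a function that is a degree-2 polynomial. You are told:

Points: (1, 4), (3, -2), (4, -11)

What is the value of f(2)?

3

Write f(x) = ax² + bx + c; the 3 given values yield a linear system in the 3 coefficients.
Solving, f(x) = -2x² + 5x + 1.
Then f(2) = 3.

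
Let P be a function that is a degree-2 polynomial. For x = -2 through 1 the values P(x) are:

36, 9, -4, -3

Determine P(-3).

Write P(x) = ax² + bx + c; the 4 given values yield a linear system in the 3 coefficients.
Solving, P(x) = 7x² - 6x - 4.
Then P(-3) = 77.

77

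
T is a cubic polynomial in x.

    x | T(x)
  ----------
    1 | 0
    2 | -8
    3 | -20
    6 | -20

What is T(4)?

Write T(x) = ax³ + bx² + cx + d; the 4 given values yield a linear system in the 4 coefficients.
Solving, T(x) = x³ - 8x² + 9x - 2.
Then T(4) = -30.

-30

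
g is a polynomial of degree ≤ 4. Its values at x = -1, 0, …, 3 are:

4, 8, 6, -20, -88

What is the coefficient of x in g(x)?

First differences: 4, -2, -26, -68. Second differences: -6, -24, -42. Third differences: -18, -18.
Level-3 differences are constant, so g has degree 3.
Fitting a degree-3 polynomial gives g(x) = -3x³ - 3x² + 4x + 8.
The coefficient of x is 4.

4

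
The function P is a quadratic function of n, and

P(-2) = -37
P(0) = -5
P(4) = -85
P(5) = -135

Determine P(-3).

-71

Write P(n) = an² + bn + c; the 4 given values yield a linear system in the 3 coefficients.
Solving, P(n) = -6n² + 4n - 5.
Then P(-3) = -71.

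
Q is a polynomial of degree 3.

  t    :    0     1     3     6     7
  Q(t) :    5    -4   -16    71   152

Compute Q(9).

428

Write Q(t) = at³ + bt² + ct + d; the 5 given values yield a linear system in the 4 coefficients.
Solving, Q(t) = t³ - 3t² - 7t + 5.
Then Q(9) = 428.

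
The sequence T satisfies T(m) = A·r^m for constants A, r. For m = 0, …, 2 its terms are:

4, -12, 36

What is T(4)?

324

Consecutive ratio: -12/4 = -3, and 36/(-12) = -3, so r = -3.
Then A·(-3)^0 = 4 gives A = 4, and T(m) = 4·(-3)^m.
T(4) = 4·(-3)^4 = 324.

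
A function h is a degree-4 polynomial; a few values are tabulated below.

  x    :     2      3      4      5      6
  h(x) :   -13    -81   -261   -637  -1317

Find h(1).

Write h(x) = ax^4 + bx³ + cx² + dx + e; the 5 given values yield a linear system in the 5 coefficients.
Solving, h(x) = -x^4 - x² + 2x + 3.
Then h(1) = 3.

3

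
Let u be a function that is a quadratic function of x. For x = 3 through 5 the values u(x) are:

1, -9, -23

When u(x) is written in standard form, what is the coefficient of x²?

-2

Write u(x) = ax² + bx + c; the 3 given values yield a linear system in the 3 coefficients.
Solving, u(x) = -2x² + 4x + 7.
The coefficient of x² is -2.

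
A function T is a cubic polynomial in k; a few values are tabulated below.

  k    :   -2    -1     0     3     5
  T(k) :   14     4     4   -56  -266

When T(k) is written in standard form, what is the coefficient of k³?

Write T(k) = ak³ + bk² + ck + d; the 5 given values yield a linear system in the 4 coefficients.
Solving, T(k) = -2k³ - k² + k + 4.
The coefficient of k³ is -2.

-2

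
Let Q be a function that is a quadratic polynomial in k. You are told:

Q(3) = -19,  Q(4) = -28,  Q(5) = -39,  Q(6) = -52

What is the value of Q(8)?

First differences: -9, -11, -13. Second differences: -2, -2.
Level-2 differences are constant, so Q has degree 2.
Fitting a degree-2 polynomial gives Q(k) = -k² - 2k - 4.
Then Q(8) = -84.

-84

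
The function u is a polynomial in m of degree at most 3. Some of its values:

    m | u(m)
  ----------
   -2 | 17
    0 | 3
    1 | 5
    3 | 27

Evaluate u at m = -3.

33

Write u(m) = am³ + bm² + cm + d; the 4 given values yield a linear system in the 4 coefficients.
Solving, the leading coefficient vanishes, and u(m) = 3m² - m + 3.
Then u(-3) = 33.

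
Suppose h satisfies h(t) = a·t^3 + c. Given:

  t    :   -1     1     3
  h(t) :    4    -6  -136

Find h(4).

From h(-1) = 4 and h(1) = -6: -1a + c = 4 and 1a + c = -6.
Subtracting: 2a = -10, so a = -5; then c = 4 − (-5)·(-1) = -1.
So h(t) = -5t³ − 1, and h(4) = -321.

-321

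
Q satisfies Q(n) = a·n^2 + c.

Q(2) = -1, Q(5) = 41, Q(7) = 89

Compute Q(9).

From Q(2) = -1 and Q(5) = 41: 4a + c = -1 and 25a + c = 41.
Subtracting: 21a = 42, so a = 2; then c = -1 − 2·4 = -9.
So Q(n) = 2n² − 9, and Q(9) = 153.

153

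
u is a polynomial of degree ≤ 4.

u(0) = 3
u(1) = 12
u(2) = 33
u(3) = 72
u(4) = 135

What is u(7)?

First differences: 9, 21, 39, 63. Second differences: 12, 18, 24. Third differences: 6, 6.
Level-3 differences are constant, so u has degree 3.
Fitting a degree-3 polynomial gives u(k) = k³ + 3k² + 5k + 3.
Then u(7) = 528.

528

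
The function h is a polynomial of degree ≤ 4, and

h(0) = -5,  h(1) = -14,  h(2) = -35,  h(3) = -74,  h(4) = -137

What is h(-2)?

1

First differences: -9, -21, -39, -63. Second differences: -12, -18, -24. Third differences: -6, -6.
Level-3 differences are constant, so h has degree 3.
Fitting a degree-3 polynomial gives h(k) = -k³ - 3k² - 5k - 5.
Then h(-2) = 1.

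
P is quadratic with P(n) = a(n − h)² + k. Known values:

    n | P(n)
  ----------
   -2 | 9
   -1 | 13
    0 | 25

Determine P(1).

45

First differences 4, 12; second difference 8 = 2a, so a = 4.
Expanding, the n-coefficient is −2ah = -8h; matching it to the data gives h = -2, and then k = 9.
So P(n) = 4(n + 2)² + 9.
P(1) = 4·3² + 9 = 45.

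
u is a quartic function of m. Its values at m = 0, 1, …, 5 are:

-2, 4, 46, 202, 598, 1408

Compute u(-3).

First differences: 6, 42, 156, 396, 810. Second differences: 36, 114, 240, 414. Third differences: 78, 126, 174. Fourth differences: 48, 48.
Level-4 differences are constant, so u has degree 4.
Fitting a degree-4 polynomial gives u(m) = 2m^4 + m³ + m² + 2m - 2.
Then u(-3) = 136.

136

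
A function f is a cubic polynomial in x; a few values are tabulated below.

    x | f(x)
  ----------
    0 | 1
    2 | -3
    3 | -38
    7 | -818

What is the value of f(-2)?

Write f(x) = ax³ + bx² + cx + d; the 4 given values yield a linear system in the 4 coefficients.
Solving, f(x) = -3x³ + 4x² + 2x + 1.
Then f(-2) = 37.

37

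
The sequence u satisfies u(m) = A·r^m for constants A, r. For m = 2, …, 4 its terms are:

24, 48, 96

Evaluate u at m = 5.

Consecutive ratio: 48/24 = 2, and 96/48 = 2, so r = 2.
Then A·2^2 = 24 gives A = 6, and u(m) = 6·2^m.
u(5) = 6·2^5 = 192.

192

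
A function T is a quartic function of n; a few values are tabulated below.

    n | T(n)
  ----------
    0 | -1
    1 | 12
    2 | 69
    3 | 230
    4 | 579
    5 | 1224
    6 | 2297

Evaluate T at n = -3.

-16

Write T(n) = an^4 + bn³ + cn² + dn + e; the 7 given values yield a linear system in the 5 coefficients.
Solving, T(n) = n^4 + 4n³ + 3n² + 5n - 1.
Then T(-3) = -16.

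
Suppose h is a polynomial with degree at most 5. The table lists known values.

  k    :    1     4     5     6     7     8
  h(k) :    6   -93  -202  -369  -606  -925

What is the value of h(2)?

Write h(k) = ak^5 + bk^4 + ck³ + dk² + ek + p; the 6 given values yield a linear system in the 6 coefficients.
Solving, the top 2 coefficients vanish, and h(k) = -2k³ + k² + 4k + 3.
Then h(2) = -1.

-1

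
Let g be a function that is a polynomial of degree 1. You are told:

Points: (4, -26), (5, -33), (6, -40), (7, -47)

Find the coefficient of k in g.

-7

First differences: -7, -7, -7.
Level-1 differences are constant, so g has degree 1.
Fitting a degree-1 polynomial gives g(k) = -7k + 2.
The coefficient of k is -7.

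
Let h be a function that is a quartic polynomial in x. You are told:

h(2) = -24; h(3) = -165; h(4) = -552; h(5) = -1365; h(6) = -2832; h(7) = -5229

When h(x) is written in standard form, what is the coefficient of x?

2

First differences: -141, -387, -813, -1467, -2397. Second differences: -246, -426, -654, -930. Third differences: -180, -228, -276. Fourth differences: -48, -48.
Level-4 differences are constant, so h has degree 4.
Fitting a degree-4 polynomial gives h(x) = -2x^4 - 2x³ + 5x² + 2x.
The coefficient of x is 2.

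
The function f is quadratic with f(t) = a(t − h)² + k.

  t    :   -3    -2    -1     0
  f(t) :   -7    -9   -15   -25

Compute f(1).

-39

First differences -2, -6, -10; second difference -4 = 2a, so a = -2.
Expanding, the t-coefficient is −2ah = 4h; matching it to the data gives h = -3, and then k = -7.
So f(t) = -2(t + 3)² − 7.
f(1) = -2·4² − 7 = -39.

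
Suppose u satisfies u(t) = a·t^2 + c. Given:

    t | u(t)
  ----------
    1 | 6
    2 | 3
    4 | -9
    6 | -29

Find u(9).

-74

From u(1) = 6 and u(2) = 3: 1a + c = 6 and 4a + c = 3.
Subtracting: 3a = -3, so a = -1; then c = 6 − (-1)·1 = 7.
So u(t) = -1t² + 7, and u(9) = -74.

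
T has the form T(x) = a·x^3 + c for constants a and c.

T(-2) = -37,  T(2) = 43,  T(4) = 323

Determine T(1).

From T(-2) = -37 and T(2) = 43: -8a + c = -37 and 8a + c = 43.
Subtracting: 16a = 80, so a = 5; then c = -37 − 5·(-8) = 3.
So T(x) = 5x³ + 3, and T(1) = 8.

8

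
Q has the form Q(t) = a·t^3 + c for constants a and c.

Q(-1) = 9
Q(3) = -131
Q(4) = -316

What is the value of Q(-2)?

From Q(-1) = 9 and Q(3) = -131: -1a + c = 9 and 27a + c = -131.
Subtracting: 28a = -140, so a = -5; then c = 9 − (-5)·(-1) = 4.
So Q(t) = -5t³ + 4, and Q(-2) = 44.

44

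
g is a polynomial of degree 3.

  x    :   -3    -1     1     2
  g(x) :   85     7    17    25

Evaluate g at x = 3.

19

Write g(x) = ax³ + bx² + cx + d; the 4 given values yield a linear system in the 4 coefficients.
Solving, g(x) = -2x³ + 5x² + 7x + 7.
Then g(3) = 19.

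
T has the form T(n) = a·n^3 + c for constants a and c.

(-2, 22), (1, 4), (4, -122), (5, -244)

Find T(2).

-10

From T(-2) = 22 and T(1) = 4: -8a + c = 22 and 1a + c = 4.
Subtracting: 9a = -18, so a = -2; then c = 22 − (-2)·(-8) = 6.
So T(n) = -2n³ + 6, and T(2) = -10.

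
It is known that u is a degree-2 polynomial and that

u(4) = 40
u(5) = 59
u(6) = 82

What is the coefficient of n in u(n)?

1

Write u(n) = an² + bn + c; the 3 given values yield a linear system in the 3 coefficients.
Solving, u(n) = 2n² + n + 4.
The coefficient of n is 1.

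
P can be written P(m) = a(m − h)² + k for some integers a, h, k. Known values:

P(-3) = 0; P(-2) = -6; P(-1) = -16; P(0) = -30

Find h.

First differences -6, -10, -14; second difference -4 = 2a, so a = -2.
Expanding, the m-coefficient is −2ah = 4h; matching it to the data gives h = -4, and then k = 2.
So P(m) = -2(m + 4)² + 2.
Hence h = -4.

-4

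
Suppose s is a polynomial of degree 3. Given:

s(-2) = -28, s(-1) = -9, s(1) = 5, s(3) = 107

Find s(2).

Write s(m) = am³ + bm² + cm + d; the 4 given values yield a linear system in the 4 coefficients.
Solving, s(m) = 3m³ + 2m² + 4m - 4.
Then s(2) = 36.

36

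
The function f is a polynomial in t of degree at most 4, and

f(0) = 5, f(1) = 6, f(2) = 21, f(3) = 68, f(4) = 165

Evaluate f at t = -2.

First differences: 1, 15, 47, 97. Second differences: 14, 32, 50. Third differences: 18, 18.
Level-3 differences are constant, so f has degree 3.
Fitting a degree-3 polynomial gives f(t) = 3t³ - 2t² + 5.
Then f(-2) = -27.

-27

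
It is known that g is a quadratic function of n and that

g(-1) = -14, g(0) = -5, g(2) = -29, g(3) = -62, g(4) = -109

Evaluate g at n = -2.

-37

Write g(n) = an² + bn + c; the 5 given values yield a linear system in the 3 coefficients.
Solving, g(n) = -7n² + 2n - 5.
Then g(-2) = -37.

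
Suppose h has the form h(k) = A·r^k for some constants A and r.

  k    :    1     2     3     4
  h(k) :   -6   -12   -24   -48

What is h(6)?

-192

Consecutive ratio: -12/(-6) = 2, and -24/(-12) = 2, so r = 2.
Then A·2^1 = -6 gives A = -3, and h(k) = -3·2^k.
h(6) = -3·2^6 = -192.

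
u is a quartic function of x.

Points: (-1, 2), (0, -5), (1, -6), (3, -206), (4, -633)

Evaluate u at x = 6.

-3071

Write u(x) = ax^4 + bx³ + cx² + dx + e; the 5 given values yield a linear system in the 5 coefficients.
Solving, u(x) = -2x^4 - 3x³ + 5x² - x - 5.
Then u(6) = -3071.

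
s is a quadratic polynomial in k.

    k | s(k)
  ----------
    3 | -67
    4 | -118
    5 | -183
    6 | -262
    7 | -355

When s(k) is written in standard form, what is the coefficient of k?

-2

First differences: -51, -65, -79, -93. Second differences: -14, -14, -14.
Level-2 differences are constant, so s has degree 2.
Fitting a degree-2 polynomial gives s(k) = -7k² - 2k + 2.
The coefficient of k is -2.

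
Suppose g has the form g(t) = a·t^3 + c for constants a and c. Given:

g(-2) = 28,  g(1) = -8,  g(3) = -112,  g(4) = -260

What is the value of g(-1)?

From g(-2) = 28 and g(1) = -8: -8a + c = 28 and 1a + c = -8.
Subtracting: 9a = -36, so a = -4; then c = 28 − (-4)·(-8) = -4.
So g(t) = -4t³ − 4, and g(-1) = 0.

0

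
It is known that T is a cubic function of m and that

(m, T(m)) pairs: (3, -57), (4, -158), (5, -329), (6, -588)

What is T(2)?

Write T(m) = am³ + bm² + cm + d; the 4 given values yield a linear system in the 4 coefficients.
Solving, T(m) = -3m³ + m² + 3m + 6.
Then T(2) = -8.

-8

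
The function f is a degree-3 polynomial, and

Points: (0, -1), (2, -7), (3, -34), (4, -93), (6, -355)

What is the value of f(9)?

-1288

Write f(k) = ak³ + bk² + ck + d; the 5 given values yield a linear system in the 4 coefficients.
Solving, f(k) = -2k³ + 2k² + k - 1.
Then f(9) = -1288.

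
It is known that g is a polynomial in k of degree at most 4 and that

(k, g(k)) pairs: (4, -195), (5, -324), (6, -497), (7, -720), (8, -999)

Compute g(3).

First differences: -129, -173, -223, -279. Second differences: -44, -50, -56. Third differences: -6, -6.
Level-3 differences are constant, so g has degree 3.
Fitting a degree-3 polynomial gives g(k) = -k³ - 7k² - 5k + 1.
Then g(3) = -104.

-104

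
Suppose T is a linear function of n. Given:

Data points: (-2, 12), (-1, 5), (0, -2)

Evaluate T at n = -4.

26

Write T(n) = an + b; the 3 given values yield a linear system in the 2 coefficients.
Solving, T(n) = -7n - 2.
Then T(-4) = 26.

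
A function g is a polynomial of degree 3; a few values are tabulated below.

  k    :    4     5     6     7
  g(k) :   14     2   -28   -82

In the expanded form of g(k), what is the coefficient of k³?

Write g(k) = ak³ + bk² + ck + d; the 4 given values yield a linear system in the 4 coefficients.
Solving, g(k) = -k³ + 6k² - 5k + 2.
The coefficient of k³ is -1.

-1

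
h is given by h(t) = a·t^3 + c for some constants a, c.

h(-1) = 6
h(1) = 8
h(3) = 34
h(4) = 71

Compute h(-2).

-1

From h(-1) = 6 and h(1) = 8: -1a + c = 6 and 1a + c = 8.
Subtracting: 2a = 2, so a = 1; then c = 6 − 1·(-1) = 7.
So h(t) = 1t³ + 7, and h(-2) = -1.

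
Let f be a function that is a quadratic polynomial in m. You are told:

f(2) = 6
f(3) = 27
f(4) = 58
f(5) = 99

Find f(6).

First differences: 21, 31, 41. Second differences: 10, 10.
Level-2 differences are constant, so f has degree 2.
Extending the table by one column gives the next first difference 51, so f(6) = 99 + 51 = 150.

150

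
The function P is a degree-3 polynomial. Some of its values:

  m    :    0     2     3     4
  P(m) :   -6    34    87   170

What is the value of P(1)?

Write P(m) = am³ + bm² + cm + d; the 4 given values yield a linear system in the 4 coefficients.
Solving, P(m) = m³ + 6m² + 4m - 6.
Then P(1) = 5.

5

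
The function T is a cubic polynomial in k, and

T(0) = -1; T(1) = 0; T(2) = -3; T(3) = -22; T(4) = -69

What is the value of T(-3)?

Write T(k) = ak³ + bk² + ck + d; the 5 given values yield a linear system in the 4 coefficients.
Solving, T(k) = -2k³ + 4k² - k - 1.
Then T(-3) = 92.

92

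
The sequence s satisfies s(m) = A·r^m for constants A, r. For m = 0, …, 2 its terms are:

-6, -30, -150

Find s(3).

Consecutive ratio: -30/(-6) = 5, and -150/(-30) = 5, so r = 5.
Then A·5^0 = -6 gives A = -6, and s(m) = -6·5^m.
s(3) = -6·5^3 = -750.

-750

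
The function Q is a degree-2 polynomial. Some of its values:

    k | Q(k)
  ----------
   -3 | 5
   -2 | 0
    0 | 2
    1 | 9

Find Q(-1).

Write Q(k) = ak² + bk + c; the 4 given values yield a linear system in the 3 coefficients.
Solving, Q(k) = 2k² + 5k + 2.
Then Q(-1) = -1.

-1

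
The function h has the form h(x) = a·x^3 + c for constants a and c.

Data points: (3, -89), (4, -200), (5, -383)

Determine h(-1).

From h(3) = -89 and h(4) = -200: 27a + c = -89 and 64a + c = -200.
Subtracting: 37a = -111, so a = -3; then c = -89 − (-3)·27 = -8.
So h(x) = -3x³ − 8, and h(-1) = -5.

-5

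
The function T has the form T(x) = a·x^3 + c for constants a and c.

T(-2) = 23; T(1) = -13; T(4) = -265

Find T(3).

-117

From T(-2) = 23 and T(1) = -13: -8a + c = 23 and 1a + c = -13.
Subtracting: 9a = -36, so a = -4; then c = 23 − (-4)·(-8) = -9.
So T(x) = -4x³ − 9, and T(3) = -117.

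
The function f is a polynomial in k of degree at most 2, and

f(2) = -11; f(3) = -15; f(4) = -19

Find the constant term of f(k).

First differences: -4, -4.
Level-1 differences are constant, so f has degree 1.
Fitting a degree-1 polynomial gives f(k) = -4k - 3.
The constant term is f(0) = -3.

-3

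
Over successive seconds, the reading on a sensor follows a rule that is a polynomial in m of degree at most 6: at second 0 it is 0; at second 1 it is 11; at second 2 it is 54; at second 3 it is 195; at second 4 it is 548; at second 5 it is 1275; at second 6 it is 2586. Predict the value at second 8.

8040

Write the value at m as u(m).
First differences: 11, 43, 141, 353, 727, 1311. Second differences: 32, 98, 212, 374, 584. Third differences: 66, 114, 162, 210. Fourth differences: 48, 48, 48.
Level-4 differences are constant, so u has degree 4.
Fitting a degree-4 polynomial gives u(m) = 2m^4 - m³ + 5m² + 5m.
Then u(8) = 8040.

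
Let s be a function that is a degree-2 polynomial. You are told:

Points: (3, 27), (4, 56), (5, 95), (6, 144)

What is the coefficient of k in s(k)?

First differences: 29, 39, 49. Second differences: 10, 10.
Level-2 differences are constant, so s has degree 2.
Fitting a degree-2 polynomial gives s(k) = 5k² - 6k.
The coefficient of k is -6.

-6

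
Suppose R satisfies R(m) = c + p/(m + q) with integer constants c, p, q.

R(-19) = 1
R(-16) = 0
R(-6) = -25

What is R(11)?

9

(R(m) − c)(m + q) = p for each data point; the three points give a linear system in c and q, then p follows.
Solving: c = 5, q = 4, p = 60, so R(m) = 5 + 60/(m + 4).
Then R(11) = 5 + 60/15 = 9.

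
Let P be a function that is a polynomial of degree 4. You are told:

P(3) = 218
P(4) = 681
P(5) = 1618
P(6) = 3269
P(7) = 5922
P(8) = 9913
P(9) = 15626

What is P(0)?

-7

Write P(m) = am^4 + bm³ + cm² + dm + e; the 7 given values yield a linear system in the 5 coefficients.
Solving, P(m) = 2m^4 + 4m³ - 5m² - 7.
Then P(0) = -7.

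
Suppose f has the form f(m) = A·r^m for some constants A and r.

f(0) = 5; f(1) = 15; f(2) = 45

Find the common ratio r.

Consecutive ratio: 15/5 = 3, and 45/15 = 3, so r = 3.
Then A·3^0 = 5 gives A = 5, and f(m) = 5·3^m.

3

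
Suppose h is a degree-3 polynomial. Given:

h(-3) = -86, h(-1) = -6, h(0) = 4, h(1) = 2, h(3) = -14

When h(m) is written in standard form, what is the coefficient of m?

3

Write h(m) = am³ + bm² + cm + d; the 5 given values yield a linear system in the 4 coefficients.
Solving, h(m) = m³ - 6m² + 3m + 4.
The coefficient of m is 3.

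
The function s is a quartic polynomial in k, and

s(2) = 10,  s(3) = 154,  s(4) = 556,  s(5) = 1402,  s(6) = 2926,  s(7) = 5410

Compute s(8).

First differences: 144, 402, 846, 1524, 2484. Second differences: 258, 444, 678, 960. Third differences: 186, 234, 282. Fourth differences: 48, 48.
Level-4 differences are constant, so s has degree 4.
Fitting a degree-4 polynomial gives s(k) = 2k^4 + 3k³ - 8k² - 3k - 8.
Then s(8) = 9184.

9184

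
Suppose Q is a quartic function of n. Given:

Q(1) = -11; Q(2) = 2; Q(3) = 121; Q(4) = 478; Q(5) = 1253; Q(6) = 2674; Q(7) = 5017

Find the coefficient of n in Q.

-4

First differences: 13, 119, 357, 775, 1421, 2343. Second differences: 106, 238, 418, 646, 922. Third differences: 132, 180, 228, 276. Fourth differences: 48, 48, 48.
Level-4 differences are constant, so Q has degree 4.
Fitting a degree-4 polynomial gives Q(n) = 2n^4 + 2n³ - 9n² - 4n - 2.
The coefficient of n is -4.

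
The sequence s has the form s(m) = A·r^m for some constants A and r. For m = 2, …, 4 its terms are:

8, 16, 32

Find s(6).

Consecutive ratio: 16/8 = 2, and 32/16 = 2, so r = 2.
Then A·2^2 = 8 gives A = 2, and s(m) = 2·2^m.
s(6) = 2·2^6 = 128.

128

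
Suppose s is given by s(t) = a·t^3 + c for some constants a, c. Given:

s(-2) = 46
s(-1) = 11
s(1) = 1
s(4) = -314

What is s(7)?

-1709

From s(-2) = 46 and s(-1) = 11: -8a + c = 46 and -1a + c = 11.
Subtracting: 7a = -35, so a = -5; then c = 46 − (-5)·(-8) = 6.
So s(t) = -5t³ + 6, and s(7) = -1709.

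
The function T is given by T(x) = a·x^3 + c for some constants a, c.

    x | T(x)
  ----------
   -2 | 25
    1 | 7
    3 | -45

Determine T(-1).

11

From T(-2) = 25 and T(1) = 7: -8a + c = 25 and 1a + c = 7.
Subtracting: 9a = -18, so a = -2; then c = 25 − (-2)·(-8) = 9.
So T(x) = -2x³ + 9, and T(-1) = 11.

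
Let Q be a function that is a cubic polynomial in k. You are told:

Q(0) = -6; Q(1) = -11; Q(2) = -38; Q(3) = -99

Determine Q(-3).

-3

Write Q(k) = ak³ + bk² + ck + d; the 4 given values yield a linear system in the 4 coefficients.
Solving, Q(k) = -2k³ - 5k² + 2k - 6.
Then Q(-3) = -3.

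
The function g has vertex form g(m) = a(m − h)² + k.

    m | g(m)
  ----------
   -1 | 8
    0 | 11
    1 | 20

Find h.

-1

First differences 3, 9; second difference 6 = 2a, so a = 3.
Expanding, the m-coefficient is −2ah = -6h; matching it to the data gives h = -1, and then k = 8.
So g(m) = 3(m + 1)² + 8.
Hence h = -1.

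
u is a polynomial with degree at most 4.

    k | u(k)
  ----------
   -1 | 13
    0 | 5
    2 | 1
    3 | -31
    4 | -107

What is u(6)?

Write u(k) = ak^4 + bk³ + ck² + dk + e; the 5 given values yield a linear system in the 5 coefficients.
Solving, the leading coefficient vanishes, and u(k) = -3k³ + 5k² + 5.
Then u(6) = -463.

-463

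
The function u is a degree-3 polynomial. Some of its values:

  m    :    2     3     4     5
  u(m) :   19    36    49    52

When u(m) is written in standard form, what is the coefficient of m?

Write u(m) = am³ + bm² + cm + d; the 4 given values yield a linear system in the 4 coefficients.
Solving, u(m) = -m³ + 7m² + m - 3.
The coefficient of m is 1.

1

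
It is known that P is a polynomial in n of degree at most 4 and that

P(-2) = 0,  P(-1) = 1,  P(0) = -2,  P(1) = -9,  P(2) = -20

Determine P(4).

-54

First differences: 1, -3, -7, -11. Second differences: -4, -4, -4.
Level-2 differences are constant, so P has degree 2.
Fitting a degree-2 polynomial gives P(n) = -2n² - 5n - 2.
Then P(4) = -54.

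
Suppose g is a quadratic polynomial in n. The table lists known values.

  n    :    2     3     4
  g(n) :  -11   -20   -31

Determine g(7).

-76

Write g(n) = an² + bn + c; the 3 given values yield a linear system in the 3 coefficients.
Solving, g(n) = -n² - 4n + 1.
Then g(7) = -76.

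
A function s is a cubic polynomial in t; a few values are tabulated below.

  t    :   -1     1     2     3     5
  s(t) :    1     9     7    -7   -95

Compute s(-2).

Write s(t) = at³ + bt² + ct + d; the 5 given values yield a linear system in the 4 coefficients.
Solving, s(t) = -t³ + 5t + 5.
Then s(-2) = 3.

3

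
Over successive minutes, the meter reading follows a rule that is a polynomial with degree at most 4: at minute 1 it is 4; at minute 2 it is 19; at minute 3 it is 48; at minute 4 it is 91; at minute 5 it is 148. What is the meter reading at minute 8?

403

Write the value at n as h(n).
First differences: 15, 29, 43, 57. Second differences: 14, 14, 14.
Level-2 differences are constant, so h has degree 2.
Fitting a degree-2 polynomial gives h(n) = 7n² - 6n + 3.
Then h(8) = 403.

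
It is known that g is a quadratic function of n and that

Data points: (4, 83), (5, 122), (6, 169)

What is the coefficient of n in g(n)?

Write g(n) = an² + bn + c; the 3 given values yield a linear system in the 3 coefficients.
Solving, g(n) = 4n² + 3n + 7.
The coefficient of n is 3.

3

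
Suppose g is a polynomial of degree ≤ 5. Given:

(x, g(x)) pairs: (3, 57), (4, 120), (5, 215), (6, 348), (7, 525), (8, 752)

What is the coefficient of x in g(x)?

Write g(x) = ax^5 + bx^4 + cx³ + dx² + ex + p; the 6 given values yield a linear system in the 6 coefficients.
Solving, the top 2 coefficients vanish, and g(x) = x³ + 4x² - 2x.
The coefficient of x is -2.

-2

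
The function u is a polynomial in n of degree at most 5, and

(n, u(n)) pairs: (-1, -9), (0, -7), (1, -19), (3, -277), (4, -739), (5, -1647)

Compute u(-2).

-37

Write u(n) = an^5 + bn^4 + cn³ + dn² + en + p; the 6 given values yield a linear system in the 6 coefficients.
Solving, the leading coefficient vanishes, and u(n) = -2n^4 - 2n³ - 5n² - 3n - 7.
Then u(-2) = -37.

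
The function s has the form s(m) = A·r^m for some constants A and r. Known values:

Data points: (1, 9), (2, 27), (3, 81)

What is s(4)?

Consecutive ratio: 27/9 = 3, and 81/27 = 3, so r = 3.
Then A·3^1 = 9 gives A = 3, and s(m) = 3·3^m.
s(4) = 3·3^4 = 243.

243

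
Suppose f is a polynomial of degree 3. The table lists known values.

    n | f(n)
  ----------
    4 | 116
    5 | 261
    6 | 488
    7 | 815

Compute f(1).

Write f(n) = an³ + bn² + cn + d; the 4 given values yield a linear system in the 4 coefficients.
Solving, f(n) = 3n³ - 4n² - 2n - 4.
Then f(1) = -7.

-7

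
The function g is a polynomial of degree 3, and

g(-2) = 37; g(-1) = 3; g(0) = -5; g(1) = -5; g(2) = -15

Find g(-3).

Write g(t) = at³ + bt² + ct + d; the 5 given values yield a linear system in the 4 coefficients.
Solving, g(t) = -3t³ + 4t² - t - 5.
Then g(-3) = 115.

115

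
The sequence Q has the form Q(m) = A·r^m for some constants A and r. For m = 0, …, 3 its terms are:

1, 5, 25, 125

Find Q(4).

625

Consecutive ratio: 5/1 = 5, and 25/5 = 5, so r = 5.
Then A·5^0 = 1 gives A = 1, and Q(m) = 1·5^m.
Q(4) = 1·5^4 = 625.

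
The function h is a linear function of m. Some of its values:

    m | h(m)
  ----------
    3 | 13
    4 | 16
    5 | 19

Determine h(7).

First differences: 3, 3.
Level-1 differences are constant, so h has degree 1.
Fitting a degree-1 polynomial gives h(m) = 3m + 4.
Then h(7) = 25.

25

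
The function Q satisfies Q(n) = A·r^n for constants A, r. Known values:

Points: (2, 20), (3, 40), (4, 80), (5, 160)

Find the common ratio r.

2

Consecutive ratio: 40/20 = 2, and 80/40 = 2, so r = 2.
Then A·2^2 = 20 gives A = 5, and Q(n) = 5·2^n.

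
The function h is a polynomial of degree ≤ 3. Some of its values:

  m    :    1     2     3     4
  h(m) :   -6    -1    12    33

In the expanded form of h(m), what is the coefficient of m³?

0

Write h(m) = am³ + bm² + cm + d; the 4 given values yield a linear system in the 4 coefficients.
Solving, the leading coefficient vanishes, and h(m) = 4m² - 7m - 3.
The coefficient of m³ is 0.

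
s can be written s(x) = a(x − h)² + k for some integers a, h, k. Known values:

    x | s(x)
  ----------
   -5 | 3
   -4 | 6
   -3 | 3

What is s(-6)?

First differences 3, -3; second difference -6 = 2a, so a = -3.
Expanding, the x-coefficient is −2ah = 6h; matching it to the data gives h = -4, and then k = 6.
So s(x) = -3(x + 4)² + 6.
s(-6) = -3·(-2)² + 6 = -6.

-6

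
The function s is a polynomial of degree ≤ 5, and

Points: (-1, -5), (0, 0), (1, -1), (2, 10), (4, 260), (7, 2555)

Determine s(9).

Write s(n) = an^5 + bn^4 + cn³ + dn² + en + p; the 6 given values yield a linear system in the 6 coefficients.
Solving, the leading coefficient vanishes, and s(n) = n^4 + n³ - 4n² + n.
Then s(9) = 6975.

6975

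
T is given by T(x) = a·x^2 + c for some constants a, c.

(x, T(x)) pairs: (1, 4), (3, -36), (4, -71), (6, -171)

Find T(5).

From T(1) = 4 and T(3) = -36: 1a + c = 4 and 9a + c = -36.
Subtracting: 8a = -40, so a = -5; then c = 4 − (-5)·1 = 9.
So T(x) = -5x² + 9, and T(5) = -116.

-116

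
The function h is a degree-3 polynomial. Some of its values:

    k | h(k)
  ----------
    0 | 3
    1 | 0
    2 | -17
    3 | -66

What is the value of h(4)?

Write h(k) = ak³ + bk² + ck + d; the 4 given values yield a linear system in the 4 coefficients.
Solving, h(k) = -3k³ + 2k² - 2k + 3.
Then h(4) = -165.

-165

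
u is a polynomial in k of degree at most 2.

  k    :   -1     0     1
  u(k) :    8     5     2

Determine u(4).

-7

Write u(k) = ak² + bk + c; the 3 given values yield a linear system in the 3 coefficients.
Solving, the leading coefficient vanishes, and u(k) = -3k + 5.
Then u(4) = -7.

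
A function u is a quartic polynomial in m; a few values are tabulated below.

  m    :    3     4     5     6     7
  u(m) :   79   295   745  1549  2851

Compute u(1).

Write u(m) = am^4 + bm³ + cm² + dm + e; the 5 given values yield a linear system in the 5 coefficients.
Solving, u(m) = m^4 + 2m³ - 4m² - 5m - 5.
Then u(1) = -11.

-11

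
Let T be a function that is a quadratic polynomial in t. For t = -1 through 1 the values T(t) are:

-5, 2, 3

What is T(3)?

Write T(t) = at² + bt + c; the 3 given values yield a linear system in the 3 coefficients.
Solving, T(t) = -3t² + 4t + 2.
Then T(3) = -13.

-13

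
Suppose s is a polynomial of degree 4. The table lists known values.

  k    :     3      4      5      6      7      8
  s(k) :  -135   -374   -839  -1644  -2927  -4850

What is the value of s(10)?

First differences: -239, -465, -805, -1283, -1923. Second differences: -226, -340, -478, -640. Third differences: -114, -138, -162. Fourth differences: -24, -24.
Level-4 differences are constant, so s has degree 4.
Fitting a degree-4 polynomial gives s(k) = -k^4 - k³ - 4k² + k + 6.
Then s(10) = -11384.

-11384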